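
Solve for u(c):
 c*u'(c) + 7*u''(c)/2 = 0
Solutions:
 u(c) = C1 + C2*erf(sqrt(7)*c/7)


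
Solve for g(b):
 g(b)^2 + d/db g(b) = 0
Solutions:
 g(b) = 1/(C1 + b)


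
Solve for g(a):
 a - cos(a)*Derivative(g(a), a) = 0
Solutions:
 g(a) = C1 + Integral(a/cos(a), a)


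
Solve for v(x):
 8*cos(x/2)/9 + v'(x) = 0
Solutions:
 v(x) = C1 - 16*sin(x/2)/9


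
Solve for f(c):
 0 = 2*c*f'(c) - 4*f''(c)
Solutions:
 f(c) = C1 + C2*erfi(c/2)


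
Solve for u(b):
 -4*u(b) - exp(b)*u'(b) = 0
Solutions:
 u(b) = C1*exp(4*exp(-b))


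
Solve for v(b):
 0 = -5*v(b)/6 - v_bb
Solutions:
 v(b) = C1*sin(sqrt(30)*b/6) + C2*cos(sqrt(30)*b/6)


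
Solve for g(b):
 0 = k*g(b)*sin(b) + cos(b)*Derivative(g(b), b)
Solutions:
 g(b) = C1*exp(k*log(cos(b)))


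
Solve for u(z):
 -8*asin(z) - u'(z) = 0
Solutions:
 u(z) = C1 - 8*z*asin(z) - 8*sqrt(1 - z^2)


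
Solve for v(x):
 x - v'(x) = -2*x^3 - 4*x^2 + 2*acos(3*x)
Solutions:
 v(x) = C1 + x^4/2 + 4*x^3/3 + x^2/2 - 2*x*acos(3*x) + 2*sqrt(1 - 9*x^2)/3


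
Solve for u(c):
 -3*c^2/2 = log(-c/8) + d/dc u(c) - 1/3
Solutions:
 u(c) = C1 - c^3/2 - c*log(-c) + c*(4/3 + 3*log(2))


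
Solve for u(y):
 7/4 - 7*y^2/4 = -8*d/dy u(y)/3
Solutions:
 u(y) = C1 + 7*y^3/32 - 21*y/32


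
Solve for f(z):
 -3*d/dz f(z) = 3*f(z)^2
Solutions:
 f(z) = 1/(C1 + z)


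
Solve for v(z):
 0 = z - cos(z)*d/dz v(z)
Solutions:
 v(z) = C1 + Integral(z/cos(z), z)


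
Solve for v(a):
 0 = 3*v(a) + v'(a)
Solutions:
 v(a) = C1*exp(-3*a)


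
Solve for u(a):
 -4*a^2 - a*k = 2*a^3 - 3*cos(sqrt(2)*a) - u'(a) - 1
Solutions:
 u(a) = C1 + a^4/2 + 4*a^3/3 + a^2*k/2 - a - 3*sqrt(2)*sin(sqrt(2)*a)/2


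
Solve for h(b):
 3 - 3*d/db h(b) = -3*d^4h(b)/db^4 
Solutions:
 h(b) = C1 + C4*exp(b) + b + (C2*sin(sqrt(3)*b/2) + C3*cos(sqrt(3)*b/2))*exp(-b/2)


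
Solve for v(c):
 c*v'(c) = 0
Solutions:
 v(c) = C1


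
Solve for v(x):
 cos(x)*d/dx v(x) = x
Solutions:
 v(x) = C1 + Integral(x/cos(x), x)


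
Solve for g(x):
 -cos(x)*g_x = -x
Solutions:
 g(x) = C1 + Integral(x/cos(x), x)


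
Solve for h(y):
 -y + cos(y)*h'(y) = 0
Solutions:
 h(y) = C1 + Integral(y/cos(y), y)


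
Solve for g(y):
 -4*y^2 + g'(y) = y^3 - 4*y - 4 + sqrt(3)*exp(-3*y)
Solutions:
 g(y) = C1 + y^4/4 + 4*y^3/3 - 2*y^2 - 4*y - sqrt(3)*exp(-3*y)/3


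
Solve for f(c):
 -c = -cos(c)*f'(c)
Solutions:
 f(c) = C1 + Integral(c/cos(c), c)


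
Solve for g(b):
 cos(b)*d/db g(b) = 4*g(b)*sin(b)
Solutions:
 g(b) = C1/cos(b)^4


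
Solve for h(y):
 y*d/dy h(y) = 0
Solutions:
 h(y) = C1


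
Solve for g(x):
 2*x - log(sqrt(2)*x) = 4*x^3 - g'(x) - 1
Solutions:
 g(x) = C1 + x^4 - x^2 + x*log(x) - 2*x + x*log(2)/2


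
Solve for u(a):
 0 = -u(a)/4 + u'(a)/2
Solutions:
 u(a) = C1*exp(a/2)


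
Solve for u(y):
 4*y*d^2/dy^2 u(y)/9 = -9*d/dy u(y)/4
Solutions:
 u(y) = C1 + C2/y^(65/16)


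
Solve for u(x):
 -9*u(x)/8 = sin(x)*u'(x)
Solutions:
 u(x) = C1*(cos(x) + 1)^(9/16)/(cos(x) - 1)^(9/16)


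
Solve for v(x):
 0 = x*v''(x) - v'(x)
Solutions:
 v(x) = C1 + C2*x^2


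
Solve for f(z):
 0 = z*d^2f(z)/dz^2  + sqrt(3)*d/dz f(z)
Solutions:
 f(z) = C1 + C2*z^(1 - sqrt(3))


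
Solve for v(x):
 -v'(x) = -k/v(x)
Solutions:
 v(x) = -sqrt(C1 + 2*k*x)
 v(x) = sqrt(C1 + 2*k*x)


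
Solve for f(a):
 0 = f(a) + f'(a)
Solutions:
 f(a) = C1*exp(-a)


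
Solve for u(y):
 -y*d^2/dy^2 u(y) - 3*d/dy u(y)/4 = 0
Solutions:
 u(y) = C1 + C2*y^(1/4)


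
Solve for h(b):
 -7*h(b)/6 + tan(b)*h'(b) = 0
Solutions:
 h(b) = C1*sin(b)^(7/6)


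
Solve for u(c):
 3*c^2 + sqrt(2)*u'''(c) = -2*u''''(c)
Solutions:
 u(c) = C1 + C2*c + C3*c^2 + C4*exp(-sqrt(2)*c/2) - sqrt(2)*c^5/40 + c^4/4 - sqrt(2)*c^3


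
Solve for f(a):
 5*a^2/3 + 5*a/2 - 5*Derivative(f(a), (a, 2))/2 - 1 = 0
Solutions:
 f(a) = C1 + C2*a + a^4/18 + a^3/6 - a^2/5


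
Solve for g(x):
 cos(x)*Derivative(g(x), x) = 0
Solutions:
 g(x) = C1


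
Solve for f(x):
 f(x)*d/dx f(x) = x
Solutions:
 f(x) = -sqrt(C1 + x^2)
 f(x) = sqrt(C1 + x^2)


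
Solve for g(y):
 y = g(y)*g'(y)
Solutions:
 g(y) = -sqrt(C1 + y^2)
 g(y) = sqrt(C1 + y^2)


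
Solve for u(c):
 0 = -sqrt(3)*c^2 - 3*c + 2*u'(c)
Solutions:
 u(c) = C1 + sqrt(3)*c^3/6 + 3*c^2/4


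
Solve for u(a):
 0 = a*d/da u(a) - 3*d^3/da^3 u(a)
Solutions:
 u(a) = C1 + Integral(C2*airyai(3^(2/3)*a/3) + C3*airybi(3^(2/3)*a/3), a)


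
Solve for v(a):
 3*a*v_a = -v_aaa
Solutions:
 v(a) = C1 + Integral(C2*airyai(-3^(1/3)*a) + C3*airybi(-3^(1/3)*a), a)


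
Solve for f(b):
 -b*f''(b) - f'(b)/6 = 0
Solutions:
 f(b) = C1 + C2*b^(5/6)


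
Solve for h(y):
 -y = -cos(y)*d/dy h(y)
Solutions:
 h(y) = C1 + Integral(y/cos(y), y)


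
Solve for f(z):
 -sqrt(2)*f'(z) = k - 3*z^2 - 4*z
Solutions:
 f(z) = C1 - sqrt(2)*k*z/2 + sqrt(2)*z^3/2 + sqrt(2)*z^2


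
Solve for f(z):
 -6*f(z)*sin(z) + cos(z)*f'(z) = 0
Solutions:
 f(z) = C1/cos(z)^6


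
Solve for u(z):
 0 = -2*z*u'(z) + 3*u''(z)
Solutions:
 u(z) = C1 + C2*erfi(sqrt(3)*z/3)


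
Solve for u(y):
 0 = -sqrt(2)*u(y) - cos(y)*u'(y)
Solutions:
 u(y) = C1*(sin(y) - 1)^(sqrt(2)/2)/(sin(y) + 1)^(sqrt(2)/2)


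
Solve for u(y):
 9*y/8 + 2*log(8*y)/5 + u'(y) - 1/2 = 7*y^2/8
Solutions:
 u(y) = C1 + 7*y^3/24 - 9*y^2/16 - 2*y*log(y)/5 - 6*y*log(2)/5 + 9*y/10


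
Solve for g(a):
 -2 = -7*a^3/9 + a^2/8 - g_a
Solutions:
 g(a) = C1 - 7*a^4/36 + a^3/24 + 2*a


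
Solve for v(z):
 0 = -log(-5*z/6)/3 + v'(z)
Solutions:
 v(z) = C1 + z*log(-z)/3 + z*(-log(6) - 1 + log(5))/3


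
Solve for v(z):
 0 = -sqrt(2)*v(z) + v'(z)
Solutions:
 v(z) = C1*exp(sqrt(2)*z)


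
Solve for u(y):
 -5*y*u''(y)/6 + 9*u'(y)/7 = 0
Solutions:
 u(y) = C1 + C2*y^(89/35)


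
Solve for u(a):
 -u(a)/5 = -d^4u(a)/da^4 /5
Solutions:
 u(a) = C1*exp(-a) + C2*exp(a) + C3*sin(a) + C4*cos(a)


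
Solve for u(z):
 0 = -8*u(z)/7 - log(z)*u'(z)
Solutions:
 u(z) = C1*exp(-8*li(z)/7)


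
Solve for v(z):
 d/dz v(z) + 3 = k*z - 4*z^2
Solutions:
 v(z) = C1 + k*z^2/2 - 4*z^3/3 - 3*z


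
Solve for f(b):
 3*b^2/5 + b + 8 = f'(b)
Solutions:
 f(b) = C1 + b^3/5 + b^2/2 + 8*b


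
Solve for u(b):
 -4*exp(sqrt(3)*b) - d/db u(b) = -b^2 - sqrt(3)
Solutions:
 u(b) = C1 + b^3/3 + sqrt(3)*b - 4*sqrt(3)*exp(sqrt(3)*b)/3


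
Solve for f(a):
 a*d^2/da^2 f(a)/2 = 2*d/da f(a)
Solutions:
 f(a) = C1 + C2*a^5


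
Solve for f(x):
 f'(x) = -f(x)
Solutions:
 f(x) = C1*exp(-x)


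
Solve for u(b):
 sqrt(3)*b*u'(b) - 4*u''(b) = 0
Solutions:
 u(b) = C1 + C2*erfi(sqrt(2)*3^(1/4)*b/4)


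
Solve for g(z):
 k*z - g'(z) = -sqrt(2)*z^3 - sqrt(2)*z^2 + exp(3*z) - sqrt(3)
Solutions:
 g(z) = C1 + k*z^2/2 + sqrt(2)*z^4/4 + sqrt(2)*z^3/3 + sqrt(3)*z - exp(3*z)/3


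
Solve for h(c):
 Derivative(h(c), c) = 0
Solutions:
 h(c) = C1


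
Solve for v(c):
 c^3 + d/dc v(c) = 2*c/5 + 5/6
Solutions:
 v(c) = C1 - c^4/4 + c^2/5 + 5*c/6


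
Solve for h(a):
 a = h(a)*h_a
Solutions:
 h(a) = -sqrt(C1 + a^2)
 h(a) = sqrt(C1 + a^2)


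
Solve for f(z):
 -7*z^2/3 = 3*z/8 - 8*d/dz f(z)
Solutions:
 f(z) = C1 + 7*z^3/72 + 3*z^2/128


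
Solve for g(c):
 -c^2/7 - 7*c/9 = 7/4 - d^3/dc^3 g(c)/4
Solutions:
 g(c) = C1 + C2*c + C3*c^2 + c^5/105 + 7*c^4/54 + 7*c^3/6


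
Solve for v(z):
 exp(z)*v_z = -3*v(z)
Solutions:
 v(z) = C1*exp(3*exp(-z))


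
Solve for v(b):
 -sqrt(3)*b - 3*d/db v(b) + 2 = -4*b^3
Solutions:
 v(b) = C1 + b^4/3 - sqrt(3)*b^2/6 + 2*b/3


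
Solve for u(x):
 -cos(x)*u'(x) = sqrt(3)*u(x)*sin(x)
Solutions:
 u(x) = C1*cos(x)^(sqrt(3))


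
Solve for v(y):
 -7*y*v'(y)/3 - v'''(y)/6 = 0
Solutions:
 v(y) = C1 + Integral(C2*airyai(-14^(1/3)*y) + C3*airybi(-14^(1/3)*y), y)


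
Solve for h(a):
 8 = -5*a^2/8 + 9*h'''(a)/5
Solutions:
 h(a) = C1 + C2*a + C3*a^2 + 5*a^5/864 + 20*a^3/27


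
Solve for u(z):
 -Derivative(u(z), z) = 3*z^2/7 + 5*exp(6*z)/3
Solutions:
 u(z) = C1 - z^3/7 - 5*exp(6*z)/18


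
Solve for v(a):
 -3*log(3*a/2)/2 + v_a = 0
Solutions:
 v(a) = C1 + 3*a*log(a)/2 - 3*a/2 - 3*a*log(2)/2 + 3*a*log(3)/2


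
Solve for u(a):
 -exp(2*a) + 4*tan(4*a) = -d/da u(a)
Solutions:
 u(a) = C1 + exp(2*a)/2 + log(cos(4*a))


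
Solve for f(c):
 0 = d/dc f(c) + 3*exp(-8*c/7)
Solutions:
 f(c) = C1 + 21*exp(-8*c/7)/8


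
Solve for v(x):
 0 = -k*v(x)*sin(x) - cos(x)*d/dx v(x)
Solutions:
 v(x) = C1*exp(k*log(cos(x)))


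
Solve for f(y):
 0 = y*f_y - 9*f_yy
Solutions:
 f(y) = C1 + C2*erfi(sqrt(2)*y/6)


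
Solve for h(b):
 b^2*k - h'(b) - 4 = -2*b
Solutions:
 h(b) = C1 + b^3*k/3 + b^2 - 4*b


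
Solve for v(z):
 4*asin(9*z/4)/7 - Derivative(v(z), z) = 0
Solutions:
 v(z) = C1 + 4*z*asin(9*z/4)/7 + 4*sqrt(16 - 81*z^2)/63


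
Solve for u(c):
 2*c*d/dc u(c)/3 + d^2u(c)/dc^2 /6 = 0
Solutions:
 u(c) = C1 + C2*erf(sqrt(2)*c)


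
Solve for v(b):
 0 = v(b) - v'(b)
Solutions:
 v(b) = C1*exp(b)


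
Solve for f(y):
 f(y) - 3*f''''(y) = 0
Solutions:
 f(y) = C1*exp(-3^(3/4)*y/3) + C2*exp(3^(3/4)*y/3) + C3*sin(3^(3/4)*y/3) + C4*cos(3^(3/4)*y/3)


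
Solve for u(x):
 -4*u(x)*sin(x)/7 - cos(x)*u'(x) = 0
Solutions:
 u(x) = C1*cos(x)^(4/7)


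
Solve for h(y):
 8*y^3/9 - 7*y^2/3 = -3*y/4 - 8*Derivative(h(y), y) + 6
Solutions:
 h(y) = C1 - y^4/36 + 7*y^3/72 - 3*y^2/64 + 3*y/4


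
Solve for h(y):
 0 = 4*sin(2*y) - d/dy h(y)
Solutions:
 h(y) = C1 - 2*cos(2*y)


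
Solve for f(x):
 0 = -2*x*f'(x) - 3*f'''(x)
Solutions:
 f(x) = C1 + Integral(C2*airyai(-2^(1/3)*3^(2/3)*x/3) + C3*airybi(-2^(1/3)*3^(2/3)*x/3), x)


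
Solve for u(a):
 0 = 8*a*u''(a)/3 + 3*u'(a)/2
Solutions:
 u(a) = C1 + C2*a^(7/16)


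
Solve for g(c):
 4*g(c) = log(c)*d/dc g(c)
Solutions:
 g(c) = C1*exp(4*li(c))


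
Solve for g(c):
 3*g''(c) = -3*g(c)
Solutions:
 g(c) = C1*sin(c) + C2*cos(c)


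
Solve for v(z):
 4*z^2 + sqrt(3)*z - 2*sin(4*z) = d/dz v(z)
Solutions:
 v(z) = C1 + 4*z^3/3 + sqrt(3)*z^2/2 + cos(4*z)/2


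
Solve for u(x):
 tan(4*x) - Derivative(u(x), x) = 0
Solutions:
 u(x) = C1 - log(cos(4*x))/4


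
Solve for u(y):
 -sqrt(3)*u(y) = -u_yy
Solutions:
 u(y) = C1*exp(-3^(1/4)*y) + C2*exp(3^(1/4)*y)


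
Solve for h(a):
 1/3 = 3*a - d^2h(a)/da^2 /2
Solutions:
 h(a) = C1 + C2*a + a^3 - a^2/3


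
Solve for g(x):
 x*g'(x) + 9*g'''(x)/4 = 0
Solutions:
 g(x) = C1 + Integral(C2*airyai(-2^(2/3)*3^(1/3)*x/3) + C3*airybi(-2^(2/3)*3^(1/3)*x/3), x)


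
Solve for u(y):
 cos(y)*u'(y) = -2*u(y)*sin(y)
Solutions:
 u(y) = C1*cos(y)^2


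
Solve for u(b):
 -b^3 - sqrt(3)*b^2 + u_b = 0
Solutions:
 u(b) = C1 + b^4/4 + sqrt(3)*b^3/3


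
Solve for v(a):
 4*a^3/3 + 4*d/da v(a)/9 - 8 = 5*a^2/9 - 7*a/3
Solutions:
 v(a) = C1 - 3*a^4/4 + 5*a^3/12 - 21*a^2/8 + 18*a


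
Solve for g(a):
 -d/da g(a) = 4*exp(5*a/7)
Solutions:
 g(a) = C1 - 28*exp(5*a/7)/5


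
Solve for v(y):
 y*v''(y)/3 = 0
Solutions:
 v(y) = C1 + C2*y


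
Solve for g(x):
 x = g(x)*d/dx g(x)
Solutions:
 g(x) = -sqrt(C1 + x^2)
 g(x) = sqrt(C1 + x^2)


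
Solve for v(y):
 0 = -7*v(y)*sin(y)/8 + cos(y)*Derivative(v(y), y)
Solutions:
 v(y) = C1/cos(y)^(7/8)


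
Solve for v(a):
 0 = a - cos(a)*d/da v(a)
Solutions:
 v(a) = C1 + Integral(a/cos(a), a)


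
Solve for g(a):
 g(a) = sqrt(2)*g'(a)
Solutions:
 g(a) = C1*exp(sqrt(2)*a/2)


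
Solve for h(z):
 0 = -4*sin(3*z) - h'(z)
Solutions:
 h(z) = C1 + 4*cos(3*z)/3


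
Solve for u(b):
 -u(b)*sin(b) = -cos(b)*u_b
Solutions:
 u(b) = C1/cos(b)


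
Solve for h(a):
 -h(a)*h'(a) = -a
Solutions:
 h(a) = -sqrt(C1 + a^2)
 h(a) = sqrt(C1 + a^2)


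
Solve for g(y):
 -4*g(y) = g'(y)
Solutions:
 g(y) = C1*exp(-4*y)


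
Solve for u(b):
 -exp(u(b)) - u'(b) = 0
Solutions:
 u(b) = log(1/(C1 + b))


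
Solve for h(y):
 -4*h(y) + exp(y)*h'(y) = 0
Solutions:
 h(y) = C1*exp(-4*exp(-y))


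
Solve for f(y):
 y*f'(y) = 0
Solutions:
 f(y) = C1


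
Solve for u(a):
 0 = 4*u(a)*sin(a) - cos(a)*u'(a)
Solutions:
 u(a) = C1/cos(a)^4


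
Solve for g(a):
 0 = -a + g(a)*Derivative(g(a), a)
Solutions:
 g(a) = -sqrt(C1 + a^2)
 g(a) = sqrt(C1 + a^2)


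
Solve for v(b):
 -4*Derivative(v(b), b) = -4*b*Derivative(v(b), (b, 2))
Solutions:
 v(b) = C1 + C2*b^2


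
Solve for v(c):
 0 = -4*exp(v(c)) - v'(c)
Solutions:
 v(c) = log(1/(C1 + 4*c))


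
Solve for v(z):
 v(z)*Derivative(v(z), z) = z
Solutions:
 v(z) = -sqrt(C1 + z^2)
 v(z) = sqrt(C1 + z^2)


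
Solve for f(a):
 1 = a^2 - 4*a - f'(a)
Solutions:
 f(a) = C1 + a^3/3 - 2*a^2 - a


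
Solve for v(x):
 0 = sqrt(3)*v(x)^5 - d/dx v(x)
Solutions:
 v(x) = -(-1/(C1 + 4*sqrt(3)*x))^(1/4)
 v(x) = (-1/(C1 + 4*sqrt(3)*x))^(1/4)
 v(x) = -I*(-1/(C1 + 4*sqrt(3)*x))^(1/4)
 v(x) = I*(-1/(C1 + 4*sqrt(3)*x))^(1/4)


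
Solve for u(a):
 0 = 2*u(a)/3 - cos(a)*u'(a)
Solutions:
 u(a) = C1*(sin(a) + 1)^(1/3)/(sin(a) - 1)^(1/3)


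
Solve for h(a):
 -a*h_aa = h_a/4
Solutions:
 h(a) = C1 + C2*a^(3/4)


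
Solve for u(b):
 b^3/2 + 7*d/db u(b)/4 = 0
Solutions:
 u(b) = C1 - b^4/14


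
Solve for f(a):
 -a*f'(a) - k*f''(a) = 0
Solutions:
 f(a) = C1 + C2*sqrt(k)*erf(sqrt(2)*a*sqrt(1/k)/2)


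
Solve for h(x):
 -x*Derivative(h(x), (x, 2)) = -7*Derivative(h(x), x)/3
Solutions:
 h(x) = C1 + C2*x^(10/3)


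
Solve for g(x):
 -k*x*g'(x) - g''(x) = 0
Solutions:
 g(x) = Piecewise((-sqrt(2)*sqrt(pi)*C1*erf(sqrt(2)*sqrt(k)*x/2)/(2*sqrt(k)) - C2, (k > 0) | (k < 0)), (-C1*x - C2, True))


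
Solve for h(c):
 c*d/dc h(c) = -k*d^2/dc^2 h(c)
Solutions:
 h(c) = C1 + C2*sqrt(k)*erf(sqrt(2)*c*sqrt(1/k)/2)


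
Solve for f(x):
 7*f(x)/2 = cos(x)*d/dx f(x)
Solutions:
 f(x) = C1*(sin(x) + 1)^(7/4)/(sin(x) - 1)^(7/4)


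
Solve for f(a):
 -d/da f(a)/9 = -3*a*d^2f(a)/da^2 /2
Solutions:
 f(a) = C1 + C2*a^(29/27)


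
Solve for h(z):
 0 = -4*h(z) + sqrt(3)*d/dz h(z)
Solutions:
 h(z) = C1*exp(4*sqrt(3)*z/3)


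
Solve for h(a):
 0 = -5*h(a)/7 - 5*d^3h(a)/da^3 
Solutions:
 h(a) = C3*exp(-7^(2/3)*a/7) + (C1*sin(sqrt(3)*7^(2/3)*a/14) + C2*cos(sqrt(3)*7^(2/3)*a/14))*exp(7^(2/3)*a/14)


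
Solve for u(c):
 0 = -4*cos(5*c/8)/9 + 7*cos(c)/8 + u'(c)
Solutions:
 u(c) = C1 + 32*sin(5*c/8)/45 - 7*sin(c)/8


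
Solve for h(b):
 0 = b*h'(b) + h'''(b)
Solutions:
 h(b) = C1 + Integral(C2*airyai(-b) + C3*airybi(-b), b)


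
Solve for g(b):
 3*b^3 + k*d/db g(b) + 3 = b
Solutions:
 g(b) = C1 - 3*b^4/(4*k) + b^2/(2*k) - 3*b/k


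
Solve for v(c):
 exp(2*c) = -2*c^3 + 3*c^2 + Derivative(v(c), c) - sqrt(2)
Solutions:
 v(c) = C1 + c^4/2 - c^3 + sqrt(2)*c + exp(2*c)/2


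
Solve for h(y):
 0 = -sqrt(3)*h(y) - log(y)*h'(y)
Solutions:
 h(y) = C1*exp(-sqrt(3)*li(y))


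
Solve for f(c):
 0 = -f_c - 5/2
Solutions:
 f(c) = C1 - 5*c/2


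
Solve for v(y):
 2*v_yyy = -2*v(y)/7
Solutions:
 v(y) = C3*exp(-7^(2/3)*y/7) + (C1*sin(sqrt(3)*7^(2/3)*y/14) + C2*cos(sqrt(3)*7^(2/3)*y/14))*exp(7^(2/3)*y/14)


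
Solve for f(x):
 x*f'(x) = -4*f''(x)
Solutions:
 f(x) = C1 + C2*erf(sqrt(2)*x/4)


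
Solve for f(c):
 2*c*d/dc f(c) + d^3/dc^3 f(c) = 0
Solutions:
 f(c) = C1 + Integral(C2*airyai(-2^(1/3)*c) + C3*airybi(-2^(1/3)*c), c)


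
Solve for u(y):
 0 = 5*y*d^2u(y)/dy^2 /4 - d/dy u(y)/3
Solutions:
 u(y) = C1 + C2*y^(19/15)


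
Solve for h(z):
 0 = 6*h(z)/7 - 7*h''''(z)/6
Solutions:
 h(z) = C1*exp(-sqrt(42)*z/7) + C2*exp(sqrt(42)*z/7) + C3*sin(sqrt(42)*z/7) + C4*cos(sqrt(42)*z/7)


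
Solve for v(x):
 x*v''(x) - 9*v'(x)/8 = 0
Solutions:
 v(x) = C1 + C2*x^(17/8)


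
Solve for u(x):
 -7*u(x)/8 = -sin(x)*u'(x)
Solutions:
 u(x) = C1*(cos(x) - 1)^(7/16)/(cos(x) + 1)^(7/16)


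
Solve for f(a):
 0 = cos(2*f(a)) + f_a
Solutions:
 f(a) = -asin((C1 + exp(4*a))/(C1 - exp(4*a)))/2 + pi/2
 f(a) = asin((C1 + exp(4*a))/(C1 - exp(4*a)))/2


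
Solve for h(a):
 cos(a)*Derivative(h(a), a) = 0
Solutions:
 h(a) = C1


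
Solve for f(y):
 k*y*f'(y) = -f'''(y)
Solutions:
 f(y) = C1 + Integral(C2*airyai(y*(-k)^(1/3)) + C3*airybi(y*(-k)^(1/3)), y)


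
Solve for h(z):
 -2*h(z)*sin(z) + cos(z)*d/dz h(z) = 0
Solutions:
 h(z) = C1/cos(z)^2


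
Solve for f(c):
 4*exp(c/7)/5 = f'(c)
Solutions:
 f(c) = C1 + 28*exp(c/7)/5


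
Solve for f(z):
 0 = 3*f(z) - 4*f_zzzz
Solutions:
 f(z) = C1*exp(-sqrt(2)*3^(1/4)*z/2) + C2*exp(sqrt(2)*3^(1/4)*z/2) + C3*sin(sqrt(2)*3^(1/4)*z/2) + C4*cos(sqrt(2)*3^(1/4)*z/2)


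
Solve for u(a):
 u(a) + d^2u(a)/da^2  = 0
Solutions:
 u(a) = C1*sin(a) + C2*cos(a)


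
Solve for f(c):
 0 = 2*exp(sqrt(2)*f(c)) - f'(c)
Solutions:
 f(c) = sqrt(2)*(2*log(-1/(C1 + 2*c)) - log(2))/4


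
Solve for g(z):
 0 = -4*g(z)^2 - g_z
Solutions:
 g(z) = 1/(C1 + 4*z)


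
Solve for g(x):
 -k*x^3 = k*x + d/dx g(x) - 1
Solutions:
 g(x) = C1 - k*x^4/4 - k*x^2/2 + x


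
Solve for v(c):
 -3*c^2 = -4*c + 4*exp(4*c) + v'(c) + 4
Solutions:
 v(c) = C1 - c^3 + 2*c^2 - 4*c - exp(4*c)


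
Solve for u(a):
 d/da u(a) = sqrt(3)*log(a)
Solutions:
 u(a) = C1 + sqrt(3)*a*log(a) - sqrt(3)*a


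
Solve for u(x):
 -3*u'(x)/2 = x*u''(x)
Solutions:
 u(x) = C1 + C2/sqrt(x)


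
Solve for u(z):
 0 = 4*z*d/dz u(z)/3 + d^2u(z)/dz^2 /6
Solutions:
 u(z) = C1 + C2*erf(2*z)


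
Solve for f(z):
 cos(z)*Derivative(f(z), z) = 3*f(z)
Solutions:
 f(z) = C1*(sin(z) + 1)^(3/2)/(sin(z) - 1)^(3/2)


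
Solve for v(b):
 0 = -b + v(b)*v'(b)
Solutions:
 v(b) = -sqrt(C1 + b^2)
 v(b) = sqrt(C1 + b^2)


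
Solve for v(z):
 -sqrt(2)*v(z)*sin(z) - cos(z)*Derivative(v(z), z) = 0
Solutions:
 v(z) = C1*cos(z)^(sqrt(2))


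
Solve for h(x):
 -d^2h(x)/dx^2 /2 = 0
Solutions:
 h(x) = C1 + C2*x


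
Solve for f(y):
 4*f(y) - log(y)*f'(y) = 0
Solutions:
 f(y) = C1*exp(4*li(y))


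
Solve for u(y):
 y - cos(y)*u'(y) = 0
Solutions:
 u(y) = C1 + Integral(y/cos(y), y)


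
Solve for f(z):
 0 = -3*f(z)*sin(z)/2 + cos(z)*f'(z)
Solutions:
 f(z) = C1/cos(z)^(3/2)


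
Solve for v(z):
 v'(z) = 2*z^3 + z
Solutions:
 v(z) = C1 + z^4/2 + z^2/2


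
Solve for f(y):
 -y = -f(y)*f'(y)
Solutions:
 f(y) = -sqrt(C1 + y^2)
 f(y) = sqrt(C1 + y^2)


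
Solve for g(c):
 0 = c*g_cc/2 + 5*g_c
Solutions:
 g(c) = C1 + C2/c^9


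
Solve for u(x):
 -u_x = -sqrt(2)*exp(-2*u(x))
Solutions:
 u(x) = log(-sqrt(C1 + 2*sqrt(2)*x))
 u(x) = log(C1 + 2*sqrt(2)*x)/2


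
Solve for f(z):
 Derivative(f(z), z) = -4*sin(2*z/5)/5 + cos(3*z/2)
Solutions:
 f(z) = C1 + 2*sin(3*z/2)/3 + 2*cos(2*z/5)


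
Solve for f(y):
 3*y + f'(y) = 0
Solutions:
 f(y) = C1 - 3*y^2/2


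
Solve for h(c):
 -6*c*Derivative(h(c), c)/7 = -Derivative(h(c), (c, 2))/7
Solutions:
 h(c) = C1 + C2*erfi(sqrt(3)*c)


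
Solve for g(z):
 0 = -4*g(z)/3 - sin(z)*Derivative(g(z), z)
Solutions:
 g(z) = C1*(cos(z) + 1)^(2/3)/(cos(z) - 1)^(2/3)


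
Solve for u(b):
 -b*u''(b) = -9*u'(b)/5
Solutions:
 u(b) = C1 + C2*b^(14/5)


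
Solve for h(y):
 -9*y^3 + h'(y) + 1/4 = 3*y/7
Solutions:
 h(y) = C1 + 9*y^4/4 + 3*y^2/14 - y/4


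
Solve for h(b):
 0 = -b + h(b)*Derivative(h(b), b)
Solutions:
 h(b) = -sqrt(C1 + b^2)
 h(b) = sqrt(C1 + b^2)


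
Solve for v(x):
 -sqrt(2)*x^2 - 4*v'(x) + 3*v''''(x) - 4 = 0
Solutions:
 v(x) = C1 + C4*exp(6^(2/3)*x/3) - sqrt(2)*x^3/12 - x + (C2*sin(2^(2/3)*3^(1/6)*x/2) + C3*cos(2^(2/3)*3^(1/6)*x/2))*exp(-6^(2/3)*x/6)


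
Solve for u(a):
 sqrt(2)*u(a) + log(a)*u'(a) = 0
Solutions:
 u(a) = C1*exp(-sqrt(2)*li(a))


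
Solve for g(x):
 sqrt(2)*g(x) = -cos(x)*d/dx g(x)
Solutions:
 g(x) = C1*(sin(x) - 1)^(sqrt(2)/2)/(sin(x) + 1)^(sqrt(2)/2)


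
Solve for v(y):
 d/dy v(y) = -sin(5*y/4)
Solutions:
 v(y) = C1 + 4*cos(5*y/4)/5


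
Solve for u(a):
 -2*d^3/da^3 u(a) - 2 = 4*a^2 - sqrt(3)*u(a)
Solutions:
 u(a) = C3*exp(2^(2/3)*3^(1/6)*a/2) + 4*sqrt(3)*a^2/3 + (C1*sin(6^(2/3)*a/4) + C2*cos(6^(2/3)*a/4))*exp(-2^(2/3)*3^(1/6)*a/4) + 2*sqrt(3)/3


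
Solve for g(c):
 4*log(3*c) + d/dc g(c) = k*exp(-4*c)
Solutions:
 g(c) = C1 - 4*c*log(c) + 4*c*(1 - log(3)) - k*exp(-4*c)/4


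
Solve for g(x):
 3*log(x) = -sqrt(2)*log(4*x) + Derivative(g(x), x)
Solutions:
 g(x) = C1 + sqrt(2)*x*log(x) + 3*x*log(x) - 3*x - sqrt(2)*x + 2*sqrt(2)*x*log(2)


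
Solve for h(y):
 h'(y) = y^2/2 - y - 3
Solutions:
 h(y) = C1 + y^3/6 - y^2/2 - 3*y


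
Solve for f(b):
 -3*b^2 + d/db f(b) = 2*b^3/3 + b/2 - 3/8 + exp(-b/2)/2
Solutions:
 f(b) = C1 + b^4/6 + b^3 + b^2/4 - 3*b/8 - 1/sqrt(exp(b))


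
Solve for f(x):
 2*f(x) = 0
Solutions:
 f(x) = 0


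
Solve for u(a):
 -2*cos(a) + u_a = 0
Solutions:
 u(a) = C1 + 2*sin(a)


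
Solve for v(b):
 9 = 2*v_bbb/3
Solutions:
 v(b) = C1 + C2*b + C3*b^2 + 9*b^3/4


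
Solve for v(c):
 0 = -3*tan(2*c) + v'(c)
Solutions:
 v(c) = C1 - 3*log(cos(2*c))/2


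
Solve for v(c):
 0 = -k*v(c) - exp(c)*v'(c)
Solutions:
 v(c) = C1*exp(k*exp(-c))


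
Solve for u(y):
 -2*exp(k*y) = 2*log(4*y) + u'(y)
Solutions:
 u(y) = C1 - 2*y*log(y) + 2*y*(1 - 2*log(2)) + Piecewise((-2*exp(k*y)/k, Ne(k, 0)), (-2*y, True))


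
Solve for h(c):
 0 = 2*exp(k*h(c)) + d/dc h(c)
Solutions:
 h(c) = Piecewise((log(1/(C1*k + 2*c*k))/k, Ne(k, 0)), (nan, True))
 h(c) = Piecewise((C1 - 2*c, Eq(k, 0)), (nan, True))


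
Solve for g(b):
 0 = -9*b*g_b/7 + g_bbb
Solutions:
 g(b) = C1 + Integral(C2*airyai(21^(2/3)*b/7) + C3*airybi(21^(2/3)*b/7), b)


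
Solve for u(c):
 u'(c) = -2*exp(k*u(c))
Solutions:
 u(c) = Piecewise((log(1/(C1*k + 2*c*k))/k, Ne(k, 0)), (nan, True))
 u(c) = Piecewise((C1 - 2*c, Eq(k, 0)), (nan, True))


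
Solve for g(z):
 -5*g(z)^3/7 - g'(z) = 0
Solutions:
 g(z) = -sqrt(14)*sqrt(-1/(C1 - 5*z))/2
 g(z) = sqrt(14)*sqrt(-1/(C1 - 5*z))/2


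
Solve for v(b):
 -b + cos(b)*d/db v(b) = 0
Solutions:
 v(b) = C1 + Integral(b/cos(b), b)


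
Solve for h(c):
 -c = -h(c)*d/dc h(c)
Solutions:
 h(c) = -sqrt(C1 + c^2)
 h(c) = sqrt(C1 + c^2)


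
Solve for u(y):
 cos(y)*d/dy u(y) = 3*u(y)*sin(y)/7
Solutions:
 u(y) = C1/cos(y)^(3/7)


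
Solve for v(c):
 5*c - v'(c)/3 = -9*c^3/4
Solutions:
 v(c) = C1 + 27*c^4/16 + 15*c^2/2


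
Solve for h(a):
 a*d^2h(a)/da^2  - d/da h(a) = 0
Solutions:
 h(a) = C1 + C2*a^2


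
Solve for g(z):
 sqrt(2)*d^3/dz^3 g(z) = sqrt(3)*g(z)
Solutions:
 g(z) = C3*exp(2^(5/6)*3^(1/6)*z/2) + (C1*sin(2^(5/6)*3^(2/3)*z/4) + C2*cos(2^(5/6)*3^(2/3)*z/4))*exp(-2^(5/6)*3^(1/6)*z/4)


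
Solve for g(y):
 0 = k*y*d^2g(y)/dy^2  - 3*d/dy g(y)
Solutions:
 g(y) = C1 + y^(((re(k) + 3)*re(k) + im(k)^2)/(re(k)^2 + im(k)^2))*(C2*sin(3*log(y)*Abs(im(k))/(re(k)^2 + im(k)^2)) + C3*cos(3*log(y)*im(k)/(re(k)^2 + im(k)^2)))


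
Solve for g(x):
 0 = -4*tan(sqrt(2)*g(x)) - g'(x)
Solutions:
 g(x) = sqrt(2)*(pi - asin(C1*exp(-4*sqrt(2)*x)))/2
 g(x) = sqrt(2)*asin(C1*exp(-4*sqrt(2)*x))/2


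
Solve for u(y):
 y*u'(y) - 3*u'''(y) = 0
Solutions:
 u(y) = C1 + Integral(C2*airyai(3^(2/3)*y/3) + C3*airybi(3^(2/3)*y/3), y)


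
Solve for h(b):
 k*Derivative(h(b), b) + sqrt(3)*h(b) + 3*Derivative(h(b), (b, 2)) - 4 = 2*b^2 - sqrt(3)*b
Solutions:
 h(b) = C1*exp(b*(-k + sqrt(k^2 - 12*sqrt(3)))/6) + C2*exp(-b*(k + sqrt(k^2 - 12*sqrt(3)))/6) + 2*sqrt(3)*b^2/3 - 4*b*k/3 - b + 4*sqrt(3)*k^2/9 + sqrt(3)*k/3 - 4 + 4*sqrt(3)/3


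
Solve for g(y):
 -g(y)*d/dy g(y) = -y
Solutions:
 g(y) = -sqrt(C1 + y^2)
 g(y) = sqrt(C1 + y^2)


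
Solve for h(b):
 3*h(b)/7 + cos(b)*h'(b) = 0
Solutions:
 h(b) = C1*(sin(b) - 1)^(3/14)/(sin(b) + 1)^(3/14)


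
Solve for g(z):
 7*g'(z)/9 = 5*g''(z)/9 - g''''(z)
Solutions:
 g(z) = C1 + C2*exp(z*(10*18^(1/3)/(sqrt(34221) + 189)^(1/3) + 12^(1/3)*(sqrt(34221) + 189)^(1/3))/36)*sin(2^(1/3)*3^(1/6)*z*(-2^(1/3)*3^(2/3)*(sqrt(34221) + 189)^(1/3) + 30/(sqrt(34221) + 189)^(1/3))/36) + C3*exp(z*(10*18^(1/3)/(sqrt(34221) + 189)^(1/3) + 12^(1/3)*(sqrt(34221) + 189)^(1/3))/36)*cos(2^(1/3)*3^(1/6)*z*(-2^(1/3)*3^(2/3)*(sqrt(34221) + 189)^(1/3) + 30/(sqrt(34221) + 189)^(1/3))/36) + C4*exp(-z*(10*18^(1/3)/(sqrt(34221) + 189)^(1/3) + 12^(1/3)*(sqrt(34221) + 189)^(1/3))/18)


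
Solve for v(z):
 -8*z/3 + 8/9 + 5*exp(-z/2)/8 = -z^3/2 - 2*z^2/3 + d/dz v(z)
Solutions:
 v(z) = C1 + z^4/8 + 2*z^3/9 - 4*z^2/3 + 8*z/9 - 5*exp(-z/2)/4


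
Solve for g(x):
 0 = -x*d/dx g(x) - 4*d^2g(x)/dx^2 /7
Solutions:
 g(x) = C1 + C2*erf(sqrt(14)*x/4)


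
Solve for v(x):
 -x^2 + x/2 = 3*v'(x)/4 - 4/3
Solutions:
 v(x) = C1 - 4*x^3/9 + x^2/3 + 16*x/9


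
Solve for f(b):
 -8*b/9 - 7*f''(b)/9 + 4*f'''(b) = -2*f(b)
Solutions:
 f(b) = C1*exp(b*(49/(324*sqrt(942726) + 314585)^(1/3) + 14 + (324*sqrt(942726) + 314585)^(1/3))/216)*sin(sqrt(3)*b*(-(324*sqrt(942726) + 314585)^(1/3) + 49/(324*sqrt(942726) + 314585)^(1/3))/216) + C2*exp(b*(49/(324*sqrt(942726) + 314585)^(1/3) + 14 + (324*sqrt(942726) + 314585)^(1/3))/216)*cos(sqrt(3)*b*(-(324*sqrt(942726) + 314585)^(1/3) + 49/(324*sqrt(942726) + 314585)^(1/3))/216) + C3*exp(b*(-(324*sqrt(942726) + 314585)^(1/3) - 49/(324*sqrt(942726) + 314585)^(1/3) + 7)/108) + 4*b/9


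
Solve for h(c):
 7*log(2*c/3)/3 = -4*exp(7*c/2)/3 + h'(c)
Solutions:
 h(c) = C1 + 7*c*log(c)/3 + 7*c*(-log(3) - 1 + log(2))/3 + 8*exp(7*c/2)/21


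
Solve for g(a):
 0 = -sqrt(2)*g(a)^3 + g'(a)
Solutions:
 g(a) = -sqrt(2)*sqrt(-1/(C1 + sqrt(2)*a))/2
 g(a) = sqrt(2)*sqrt(-1/(C1 + sqrt(2)*a))/2


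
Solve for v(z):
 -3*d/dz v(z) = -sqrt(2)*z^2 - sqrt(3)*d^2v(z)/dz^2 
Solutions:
 v(z) = C1 + C2*exp(sqrt(3)*z) + sqrt(2)*z^3/9 + sqrt(6)*z^2/9 + 2*sqrt(2)*z/9


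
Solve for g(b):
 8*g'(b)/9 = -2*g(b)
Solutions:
 g(b) = C1*exp(-9*b/4)


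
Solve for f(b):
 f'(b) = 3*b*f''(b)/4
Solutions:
 f(b) = C1 + C2*b^(7/3)


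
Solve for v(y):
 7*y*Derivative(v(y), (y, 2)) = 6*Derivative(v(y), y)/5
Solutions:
 v(y) = C1 + C2*y^(41/35)


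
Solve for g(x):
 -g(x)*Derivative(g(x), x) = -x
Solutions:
 g(x) = -sqrt(C1 + x^2)
 g(x) = sqrt(C1 + x^2)


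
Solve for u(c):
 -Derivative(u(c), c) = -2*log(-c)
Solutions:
 u(c) = C1 + 2*c*log(-c) - 2*c


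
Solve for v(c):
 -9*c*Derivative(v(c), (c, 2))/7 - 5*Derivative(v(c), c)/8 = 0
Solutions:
 v(c) = C1 + C2*c^(37/72)


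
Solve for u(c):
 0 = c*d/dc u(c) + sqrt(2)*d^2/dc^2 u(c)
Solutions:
 u(c) = C1 + C2*erf(2^(1/4)*c/2)


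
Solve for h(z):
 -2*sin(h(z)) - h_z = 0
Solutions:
 h(z) = -acos((-C1 - exp(4*z))/(C1 - exp(4*z))) + 2*pi
 h(z) = acos((-C1 - exp(4*z))/(C1 - exp(4*z)))


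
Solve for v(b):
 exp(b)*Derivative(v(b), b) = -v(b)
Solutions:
 v(b) = C1*exp(exp(-b))


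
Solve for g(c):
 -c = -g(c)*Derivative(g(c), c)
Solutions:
 g(c) = -sqrt(C1 + c^2)
 g(c) = sqrt(C1 + c^2)


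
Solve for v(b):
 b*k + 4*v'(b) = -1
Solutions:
 v(b) = C1 - b^2*k/8 - b/4


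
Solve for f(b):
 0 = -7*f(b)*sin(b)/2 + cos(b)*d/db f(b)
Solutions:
 f(b) = C1/cos(b)^(7/2)


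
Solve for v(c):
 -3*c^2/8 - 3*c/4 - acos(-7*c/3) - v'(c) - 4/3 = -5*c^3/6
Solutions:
 v(c) = C1 + 5*c^4/24 - c^3/8 - 3*c^2/8 - c*acos(-7*c/3) - 4*c/3 - sqrt(9 - 49*c^2)/7


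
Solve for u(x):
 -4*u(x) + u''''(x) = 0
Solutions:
 u(x) = C1*exp(-sqrt(2)*x) + C2*exp(sqrt(2)*x) + C3*sin(sqrt(2)*x) + C4*cos(sqrt(2)*x)


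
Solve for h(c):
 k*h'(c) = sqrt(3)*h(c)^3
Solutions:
 h(c) = -sqrt(2)*sqrt(-k/(C1*k + sqrt(3)*c))/2
 h(c) = sqrt(2)*sqrt(-k/(C1*k + sqrt(3)*c))/2


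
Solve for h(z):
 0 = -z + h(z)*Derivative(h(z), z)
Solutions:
 h(z) = -sqrt(C1 + z^2)
 h(z) = sqrt(C1 + z^2)


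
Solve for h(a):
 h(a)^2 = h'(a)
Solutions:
 h(a) = -1/(C1 + a)


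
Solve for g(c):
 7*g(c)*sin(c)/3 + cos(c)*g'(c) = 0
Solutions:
 g(c) = C1*cos(c)^(7/3)


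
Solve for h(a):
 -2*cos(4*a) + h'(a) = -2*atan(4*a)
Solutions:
 h(a) = C1 - 2*a*atan(4*a) + log(16*a^2 + 1)/4 + sin(4*a)/2


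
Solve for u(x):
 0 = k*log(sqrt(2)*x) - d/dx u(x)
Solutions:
 u(x) = C1 + k*x*log(x) - k*x + k*x*log(2)/2


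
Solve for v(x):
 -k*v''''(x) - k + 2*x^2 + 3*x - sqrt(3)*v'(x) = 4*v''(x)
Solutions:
 v(x) = C1 + C2*exp(2^(1/3)*x*(2^(1/3)*sqrt(3)*(sqrt((81 + 256/k)/k^2) + 9/k)^(1/3)/12 - 2^(1/3)*I*(sqrt((81 + 256/k)/k^2) + 9/k)^(1/3)/4 + 8/(k*(-sqrt(3) + 3*I)*(sqrt((81 + 256/k)/k^2) + 9/k)^(1/3)))) + C3*exp(2^(1/3)*x*(2^(1/3)*sqrt(3)*(sqrt((81 + 256/k)/k^2) + 9/k)^(1/3)/12 + 2^(1/3)*I*(sqrt((81 + 256/k)/k^2) + 9/k)^(1/3)/4 - 8/(k*(sqrt(3) + 3*I)*(sqrt((81 + 256/k)/k^2) + 9/k)^(1/3)))) + C4*exp(2^(1/3)*sqrt(3)*x*(-2^(1/3)*(sqrt((81 + 256/k)/k^2) + 9/k)^(1/3) + 8/(k*(sqrt((81 + 256/k)/k^2) + 9/k)^(1/3)))/6) - sqrt(3)*k*x/3 + 2*sqrt(3)*x^3/9 - 8*x^2/3 + sqrt(3)*x^2/2 - 4*x + 64*sqrt(3)*x/9


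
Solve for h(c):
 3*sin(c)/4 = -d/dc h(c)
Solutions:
 h(c) = C1 + 3*cos(c)/4


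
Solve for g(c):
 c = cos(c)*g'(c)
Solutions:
 g(c) = C1 + Integral(c/cos(c), c)


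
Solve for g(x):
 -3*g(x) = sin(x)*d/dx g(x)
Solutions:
 g(x) = C1*(cos(x) + 1)^(3/2)/(cos(x) - 1)^(3/2)


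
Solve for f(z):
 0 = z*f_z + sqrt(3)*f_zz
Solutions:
 f(z) = C1 + C2*erf(sqrt(2)*3^(3/4)*z/6)


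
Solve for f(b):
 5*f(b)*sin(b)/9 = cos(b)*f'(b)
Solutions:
 f(b) = C1/cos(b)^(5/9)


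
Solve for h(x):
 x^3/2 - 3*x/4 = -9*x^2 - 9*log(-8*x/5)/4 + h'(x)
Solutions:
 h(x) = C1 + x^4/8 + 3*x^3 - 3*x^2/8 + 9*x*log(-x)/4 + x*(-3*log(5) - 9/4 + 3*log(10)/4 + 6*log(2))


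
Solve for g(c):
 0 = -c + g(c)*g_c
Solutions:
 g(c) = -sqrt(C1 + c^2)
 g(c) = sqrt(C1 + c^2)


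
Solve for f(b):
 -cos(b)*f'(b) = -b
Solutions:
 f(b) = C1 + Integral(b/cos(b), b)


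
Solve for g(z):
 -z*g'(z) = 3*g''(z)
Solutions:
 g(z) = C1 + C2*erf(sqrt(6)*z/6)


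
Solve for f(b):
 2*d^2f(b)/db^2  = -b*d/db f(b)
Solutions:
 f(b) = C1 + C2*erf(b/2)


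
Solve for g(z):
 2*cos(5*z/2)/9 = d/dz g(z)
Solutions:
 g(z) = C1 + 4*sin(5*z/2)/45


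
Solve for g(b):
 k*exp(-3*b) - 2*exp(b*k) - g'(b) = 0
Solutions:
 g(b) = C1 - k*exp(-3*b)/3 - 2*exp(b*k)/k


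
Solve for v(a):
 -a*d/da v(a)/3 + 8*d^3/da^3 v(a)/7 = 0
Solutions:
 v(a) = C1 + Integral(C2*airyai(3^(2/3)*7^(1/3)*a/6) + C3*airybi(3^(2/3)*7^(1/3)*a/6), a)


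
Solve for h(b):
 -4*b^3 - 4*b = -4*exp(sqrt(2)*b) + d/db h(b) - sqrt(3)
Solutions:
 h(b) = C1 - b^4 - 2*b^2 + sqrt(3)*b + 2*sqrt(2)*exp(sqrt(2)*b)


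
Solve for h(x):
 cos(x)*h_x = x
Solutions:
 h(x) = C1 + Integral(x/cos(x), x)


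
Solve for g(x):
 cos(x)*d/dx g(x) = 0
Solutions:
 g(x) = C1


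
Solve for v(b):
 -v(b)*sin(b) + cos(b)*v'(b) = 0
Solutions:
 v(b) = C1/cos(b)


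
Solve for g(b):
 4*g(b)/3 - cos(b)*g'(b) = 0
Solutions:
 g(b) = C1*(sin(b) + 1)^(2/3)/(sin(b) - 1)^(2/3)


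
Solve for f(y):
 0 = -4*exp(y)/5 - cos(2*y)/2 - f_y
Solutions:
 f(y) = C1 - 4*exp(y)/5 - sin(2*y)/4


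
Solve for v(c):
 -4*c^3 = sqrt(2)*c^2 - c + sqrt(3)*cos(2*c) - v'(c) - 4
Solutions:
 v(c) = C1 + c^4 + sqrt(2)*c^3/3 - c^2/2 - 4*c + sqrt(3)*sin(2*c)/2


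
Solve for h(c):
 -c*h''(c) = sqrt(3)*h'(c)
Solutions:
 h(c) = C1 + C2*c^(1 - sqrt(3))


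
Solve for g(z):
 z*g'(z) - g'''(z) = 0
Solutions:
 g(z) = C1 + Integral(C2*airyai(z) + C3*airybi(z), z)


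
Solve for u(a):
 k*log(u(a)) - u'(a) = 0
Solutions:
 li(u(a)) = C1 + a*k


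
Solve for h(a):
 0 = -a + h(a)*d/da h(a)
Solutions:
 h(a) = -sqrt(C1 + a^2)
 h(a) = sqrt(C1 + a^2)


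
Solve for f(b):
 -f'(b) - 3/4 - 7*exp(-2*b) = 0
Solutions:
 f(b) = C1 - 3*b/4 + 7*exp(-2*b)/2


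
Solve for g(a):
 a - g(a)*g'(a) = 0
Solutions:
 g(a) = -sqrt(C1 + a^2)
 g(a) = sqrt(C1 + a^2)


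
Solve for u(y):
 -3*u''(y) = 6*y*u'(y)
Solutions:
 u(y) = C1 + C2*erf(y)


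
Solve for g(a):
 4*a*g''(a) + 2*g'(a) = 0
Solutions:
 g(a) = C1 + C2*sqrt(a)


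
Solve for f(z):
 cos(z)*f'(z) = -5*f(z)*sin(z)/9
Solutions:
 f(z) = C1*cos(z)^(5/9)


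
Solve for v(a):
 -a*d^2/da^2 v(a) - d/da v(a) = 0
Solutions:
 v(a) = C1 + C2*log(a)


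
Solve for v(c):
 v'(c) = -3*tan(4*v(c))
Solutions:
 v(c) = -asin(C1*exp(-12*c))/4 + pi/4
 v(c) = asin(C1*exp(-12*c))/4


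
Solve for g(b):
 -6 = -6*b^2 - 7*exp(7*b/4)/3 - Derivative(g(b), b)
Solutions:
 g(b) = C1 - 2*b^3 + 6*b - 4*exp(7*b/4)/3


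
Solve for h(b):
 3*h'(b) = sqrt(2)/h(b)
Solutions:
 h(b) = -sqrt(C1 + 6*sqrt(2)*b)/3
 h(b) = sqrt(C1 + 6*sqrt(2)*b)/3


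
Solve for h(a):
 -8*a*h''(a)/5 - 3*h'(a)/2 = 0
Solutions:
 h(a) = C1 + C2*a^(1/16)


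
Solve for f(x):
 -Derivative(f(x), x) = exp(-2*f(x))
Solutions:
 f(x) = log(-sqrt(C1 - 2*x))
 f(x) = log(C1 - 2*x)/2


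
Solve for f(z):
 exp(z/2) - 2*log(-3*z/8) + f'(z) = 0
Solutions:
 f(z) = C1 + 2*z*log(-z) + 2*z*(-3*log(2) - 1 + log(3)) - 2*exp(z/2)


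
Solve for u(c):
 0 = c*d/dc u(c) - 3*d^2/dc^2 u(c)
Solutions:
 u(c) = C1 + C2*erfi(sqrt(6)*c/6)


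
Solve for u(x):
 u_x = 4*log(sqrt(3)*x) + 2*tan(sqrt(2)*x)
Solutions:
 u(x) = C1 + 4*x*log(x) - 4*x + 2*x*log(3) - sqrt(2)*log(cos(sqrt(2)*x))


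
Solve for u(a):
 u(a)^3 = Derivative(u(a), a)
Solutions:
 u(a) = -sqrt(2)*sqrt(-1/(C1 + a))/2
 u(a) = sqrt(2)*sqrt(-1/(C1 + a))/2


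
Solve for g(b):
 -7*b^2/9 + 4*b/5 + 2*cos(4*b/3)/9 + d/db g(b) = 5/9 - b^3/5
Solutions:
 g(b) = C1 - b^4/20 + 7*b^3/27 - 2*b^2/5 + 5*b/9 - sin(4*b/3)/6


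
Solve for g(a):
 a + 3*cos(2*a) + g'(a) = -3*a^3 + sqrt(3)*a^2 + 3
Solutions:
 g(a) = C1 - 3*a^4/4 + sqrt(3)*a^3/3 - a^2/2 + 3*a - 3*sin(a)*cos(a)


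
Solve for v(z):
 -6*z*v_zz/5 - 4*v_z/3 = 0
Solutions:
 v(z) = C1 + C2/z^(1/9)


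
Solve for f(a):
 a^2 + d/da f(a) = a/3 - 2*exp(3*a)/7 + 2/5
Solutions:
 f(a) = C1 - a^3/3 + a^2/6 + 2*a/5 - 2*exp(3*a)/21


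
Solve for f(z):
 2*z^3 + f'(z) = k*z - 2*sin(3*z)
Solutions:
 f(z) = C1 + k*z^2/2 - z^4/2 + 2*cos(3*z)/3


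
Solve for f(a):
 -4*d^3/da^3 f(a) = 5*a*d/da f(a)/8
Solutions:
 f(a) = C1 + Integral(C2*airyai(-10^(1/3)*a/4) + C3*airybi(-10^(1/3)*a/4), a)


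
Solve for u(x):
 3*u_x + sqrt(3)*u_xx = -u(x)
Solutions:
 u(x) = C1*exp(sqrt(3)*x*(-3 + sqrt(9 - 4*sqrt(3)))/6) + C2*exp(-sqrt(3)*x*(sqrt(9 - 4*sqrt(3)) + 3)/6)


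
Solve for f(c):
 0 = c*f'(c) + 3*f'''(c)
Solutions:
 f(c) = C1 + Integral(C2*airyai(-3^(2/3)*c/3) + C3*airybi(-3^(2/3)*c/3), c)


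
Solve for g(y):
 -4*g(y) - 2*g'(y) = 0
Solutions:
 g(y) = C1*exp(-2*y)


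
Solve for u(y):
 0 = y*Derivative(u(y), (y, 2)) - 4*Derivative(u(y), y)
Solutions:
 u(y) = C1 + C2*y^5


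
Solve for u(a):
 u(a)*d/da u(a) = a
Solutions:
 u(a) = -sqrt(C1 + a^2)
 u(a) = sqrt(C1 + a^2)


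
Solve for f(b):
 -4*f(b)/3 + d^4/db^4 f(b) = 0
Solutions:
 f(b) = C1*exp(-sqrt(2)*3^(3/4)*b/3) + C2*exp(sqrt(2)*3^(3/4)*b/3) + C3*sin(sqrt(2)*3^(3/4)*b/3) + C4*cos(sqrt(2)*3^(3/4)*b/3)


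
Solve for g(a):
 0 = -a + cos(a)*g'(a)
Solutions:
 g(a) = C1 + Integral(a/cos(a), a)


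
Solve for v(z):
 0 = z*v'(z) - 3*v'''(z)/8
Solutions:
 v(z) = C1 + Integral(C2*airyai(2*3^(2/3)*z/3) + C3*airybi(2*3^(2/3)*z/3), z)


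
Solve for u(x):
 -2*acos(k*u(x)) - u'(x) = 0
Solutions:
 Integral(1/acos(_y*k), (_y, u(x))) = C1 - 2*x


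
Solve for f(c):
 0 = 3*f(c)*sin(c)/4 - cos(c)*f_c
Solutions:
 f(c) = C1/cos(c)^(3/4)


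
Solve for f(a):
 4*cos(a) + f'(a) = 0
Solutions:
 f(a) = C1 - 4*sin(a)


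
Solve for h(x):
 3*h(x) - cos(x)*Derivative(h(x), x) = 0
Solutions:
 h(x) = C1*(sin(x) + 1)^(3/2)/(sin(x) - 1)^(3/2)


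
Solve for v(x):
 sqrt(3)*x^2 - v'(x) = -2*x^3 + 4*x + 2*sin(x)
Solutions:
 v(x) = C1 + x^4/2 + sqrt(3)*x^3/3 - 2*x^2 + 2*cos(x)


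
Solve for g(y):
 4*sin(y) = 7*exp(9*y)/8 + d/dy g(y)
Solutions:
 g(y) = C1 - 7*exp(9*y)/72 - 4*cos(y)


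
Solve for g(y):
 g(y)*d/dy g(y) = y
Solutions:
 g(y) = -sqrt(C1 + y^2)
 g(y) = sqrt(C1 + y^2)


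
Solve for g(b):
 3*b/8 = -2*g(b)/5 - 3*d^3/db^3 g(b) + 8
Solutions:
 g(b) = C3*exp(-15^(2/3)*2^(1/3)*b/15) - 15*b/16 + (C1*sin(2^(1/3)*3^(1/6)*5^(2/3)*b/10) + C2*cos(2^(1/3)*3^(1/6)*5^(2/3)*b/10))*exp(15^(2/3)*2^(1/3)*b/30) + 20


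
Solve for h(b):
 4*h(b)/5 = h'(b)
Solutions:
 h(b) = C1*exp(4*b/5)


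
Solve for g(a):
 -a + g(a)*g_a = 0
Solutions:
 g(a) = -sqrt(C1 + a^2)
 g(a) = sqrt(C1 + a^2)


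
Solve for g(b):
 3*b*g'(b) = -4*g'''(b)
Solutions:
 g(b) = C1 + Integral(C2*airyai(-6^(1/3)*b/2) + C3*airybi(-6^(1/3)*b/2), b)


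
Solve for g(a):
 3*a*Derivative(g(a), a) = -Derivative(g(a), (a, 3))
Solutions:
 g(a) = C1 + Integral(C2*airyai(-3^(1/3)*a) + C3*airybi(-3^(1/3)*a), a)


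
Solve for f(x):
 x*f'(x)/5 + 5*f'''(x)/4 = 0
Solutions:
 f(x) = C1 + Integral(C2*airyai(-2^(2/3)*5^(1/3)*x/5) + C3*airybi(-2^(2/3)*5^(1/3)*x/5), x)


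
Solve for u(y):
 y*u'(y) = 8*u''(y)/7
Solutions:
 u(y) = C1 + C2*erfi(sqrt(7)*y/4)


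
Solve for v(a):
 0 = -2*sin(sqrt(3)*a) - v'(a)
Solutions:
 v(a) = C1 + 2*sqrt(3)*cos(sqrt(3)*a)/3


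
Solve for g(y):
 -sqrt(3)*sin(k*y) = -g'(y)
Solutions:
 g(y) = C1 - sqrt(3)*cos(k*y)/k


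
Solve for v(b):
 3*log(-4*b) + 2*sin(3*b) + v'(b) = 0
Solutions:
 v(b) = C1 - 3*b*log(-b) - 6*b*log(2) + 3*b + 2*cos(3*b)/3


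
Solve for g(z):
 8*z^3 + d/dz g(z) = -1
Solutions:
 g(z) = C1 - 2*z^4 - z


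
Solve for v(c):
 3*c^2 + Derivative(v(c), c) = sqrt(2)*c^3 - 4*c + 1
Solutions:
 v(c) = C1 + sqrt(2)*c^4/4 - c^3 - 2*c^2 + c


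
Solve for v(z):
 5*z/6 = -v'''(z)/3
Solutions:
 v(z) = C1 + C2*z + C3*z^2 - 5*z^4/48


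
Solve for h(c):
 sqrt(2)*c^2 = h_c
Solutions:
 h(c) = C1 + sqrt(2)*c^3/3


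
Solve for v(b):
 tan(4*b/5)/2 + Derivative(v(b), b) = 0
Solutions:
 v(b) = C1 + 5*log(cos(4*b/5))/8


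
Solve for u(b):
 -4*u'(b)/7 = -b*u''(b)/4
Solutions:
 u(b) = C1 + C2*b^(23/7)


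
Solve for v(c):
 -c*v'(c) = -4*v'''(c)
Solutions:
 v(c) = C1 + Integral(C2*airyai(2^(1/3)*c/2) + C3*airybi(2^(1/3)*c/2), c)


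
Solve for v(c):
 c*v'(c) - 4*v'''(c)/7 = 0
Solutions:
 v(c) = C1 + Integral(C2*airyai(14^(1/3)*c/2) + C3*airybi(14^(1/3)*c/2), c)


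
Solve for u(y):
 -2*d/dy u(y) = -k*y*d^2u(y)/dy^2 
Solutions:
 u(y) = C1 + y^(((re(k) + 2)*re(k) + im(k)^2)/(re(k)^2 + im(k)^2))*(C2*sin(2*log(y)*Abs(im(k))/(re(k)^2 + im(k)^2)) + C3*cos(2*log(y)*im(k)/(re(k)^2 + im(k)^2)))


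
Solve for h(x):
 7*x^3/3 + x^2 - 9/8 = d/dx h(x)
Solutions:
 h(x) = C1 + 7*x^4/12 + x^3/3 - 9*x/8


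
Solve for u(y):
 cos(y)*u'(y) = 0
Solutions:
 u(y) = C1


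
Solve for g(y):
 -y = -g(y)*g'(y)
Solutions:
 g(y) = -sqrt(C1 + y^2)
 g(y) = sqrt(C1 + y^2)


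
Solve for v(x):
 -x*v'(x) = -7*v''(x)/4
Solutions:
 v(x) = C1 + C2*erfi(sqrt(14)*x/7)


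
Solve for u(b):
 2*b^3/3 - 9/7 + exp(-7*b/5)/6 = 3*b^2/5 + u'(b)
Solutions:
 u(b) = C1 + b^4/6 - b^3/5 - 9*b/7 - 5*exp(-7*b/5)/42


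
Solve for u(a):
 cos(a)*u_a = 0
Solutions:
 u(a) = C1


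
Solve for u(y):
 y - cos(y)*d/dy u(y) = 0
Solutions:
 u(y) = C1 + Integral(y/cos(y), y)


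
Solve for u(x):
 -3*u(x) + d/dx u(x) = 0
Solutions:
 u(x) = C1*exp(3*x)
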